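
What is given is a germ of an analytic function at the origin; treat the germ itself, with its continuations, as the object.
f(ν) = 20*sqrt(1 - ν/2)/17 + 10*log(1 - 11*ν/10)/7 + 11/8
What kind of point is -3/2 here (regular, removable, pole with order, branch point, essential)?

The point is a regular point.

There is no denominator, hence no pole anywhere.
Branch term log(1 - ν/(10/11)): argument at -3/2 is 53/20, nonzero, so -3/2 is not its branch point (a point on a principal cut is still regular for the continued germ).
Branch term sqrt(1 - ν/(2)): argument at -3/2 is 7/4, nonzero, so -3/2 is not its branch point (a point on a principal cut is still regular for the continued germ).
So the germ continues analytically to -3/2.


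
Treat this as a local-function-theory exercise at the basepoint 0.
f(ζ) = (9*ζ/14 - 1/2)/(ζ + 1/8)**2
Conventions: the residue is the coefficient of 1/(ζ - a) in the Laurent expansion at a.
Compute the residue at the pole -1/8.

The residue is 9/14.

At the order-2 pole -1/8 set g(ζ) = (ζ - (-1/8))^2*f(ζ) = 9*ζ/14 - 1/2.
Order-2 pole: residue = g'(a); g'(-1/8) = 9/14, so the residue is 9/14.


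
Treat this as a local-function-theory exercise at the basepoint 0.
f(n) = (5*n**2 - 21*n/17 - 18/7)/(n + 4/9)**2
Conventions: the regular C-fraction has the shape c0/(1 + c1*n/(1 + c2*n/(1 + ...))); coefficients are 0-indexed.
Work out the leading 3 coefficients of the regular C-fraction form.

Taylor coefficients (expand at 0): a_0 = -729/56, a_1 = 49815/952, a_2 = -2197287/15232.
c0 = a_0 = -729/56. Peel one level at a time: if S = 1 + c*n/S' with S'(0) = 1, then c is the n-coefficient of S and S' = c*n/(S - 1).
S_1 = c0/f = 1 + (205/51)*n + (211241/41616)*n^2 + ...; c1 = 205/51.
S_2 = c1*n/(S_1 - 1) = 1 + (-211241/167280)*n + ...; c2 = -211241/167280.

The regular C-fraction coefficients are [-729/56, 205/51, -211241/167280].


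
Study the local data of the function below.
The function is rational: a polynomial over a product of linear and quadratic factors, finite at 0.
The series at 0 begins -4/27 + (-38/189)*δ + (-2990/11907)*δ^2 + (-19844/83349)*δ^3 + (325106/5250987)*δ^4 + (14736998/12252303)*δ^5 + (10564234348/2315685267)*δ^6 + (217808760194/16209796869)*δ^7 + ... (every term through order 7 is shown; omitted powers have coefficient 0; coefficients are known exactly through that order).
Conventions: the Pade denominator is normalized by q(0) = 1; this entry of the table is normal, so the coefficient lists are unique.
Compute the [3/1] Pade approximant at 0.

Taylor coefficients needed (read off): a_0 = -4/27, a_1 = -38/189, a_2 = -2990/11907, a_3 = -19844/83349, a_4 = 325106/5250987.
Write the denominator as Q(δ) = 1 + q1*δ. Requiring Q*f - P = O(δ^5) with deg P <= 3 kills the coefficients of δ^4..δ^4 in Q*f:
  δ^4: a_4 + q1*a_3 = 0, i.e. 325106/5250987 + (-19844/83349)*q1 = 0.
Solving this linear system: q1 = 162553/625086.
The numerator is Q*f truncated at degree 3: P0 = a_0 = -4/27; P1 = a_1 + q1*a_0 = -288824/1205523; P2 = a_2 + q1*a_1 = -365753/1205523; P3 = a_3 + q1*a_2 = -3291637/10849707.

The Pade approximant has numerator coefficients [-4/27, -288824/1205523, -365753/1205523, -3291637/10849707]; denominator coefficients [1, 162553/625086].


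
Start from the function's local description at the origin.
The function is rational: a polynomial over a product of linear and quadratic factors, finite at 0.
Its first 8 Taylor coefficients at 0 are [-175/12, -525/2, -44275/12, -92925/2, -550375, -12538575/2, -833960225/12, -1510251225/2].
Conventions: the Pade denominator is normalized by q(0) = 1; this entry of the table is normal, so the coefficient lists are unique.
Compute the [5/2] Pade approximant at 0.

The Pade approximant has numerator coefficients [-175/12, 50621568375/3306247904, -717386569375/59512462272, 1990625/235622, -325128671875/59512462272, 13061015625/3306247904]; denominator coefficients [1, -15745913883/826561976, 449936971621/4959371856].

Taylor coefficients needed (read off): a_0 = -175/12, a_1 = -525/2, a_2 = -44275/12, a_3 = -92925/2, a_4 = -550375, a_5 = -12538575/2, a_6 = -833960225/12, a_7 = -1510251225/2.
Write the denominator as Q(j) = 1 + q1*j + q2*j^2. Requiring Q*f - P = O(j^8) with deg P <= 5 kills the coefficients of j^6..j^7 in Q*f:
  j^6: a_6 + q1*a_5 + q2*a_4 = 0, i.e. -833960225/12 + (-12538575/2)*q1 + (-550375)*q2 = 0.
  j^7: a_7 + q1*a_6 + q2*a_5 = 0, i.e. -1510251225/2 + (-833960225/12)*q1 + (-12538575/2)*q2 = 0.
Solving this linear system: q1 = -15745913883/826561976, q2 = 449936971621/4959371856.
The numerator is Q*f truncated at degree 5: P0 = a_0 = -175/12; P1 = a_1 + q1*a_0 = 50621568375/3306247904; P2 = a_2 + q1*a_1 + q2*a_0 = -717386569375/59512462272; P3 = a_3 + q1*a_2 + q2*a_1 = 1990625/235622; P4 = a_4 + q1*a_3 + q2*a_2 = -325128671875/59512462272; P5 = a_5 + q1*a_4 + q2*a_3 = 13061015625/3306247904.


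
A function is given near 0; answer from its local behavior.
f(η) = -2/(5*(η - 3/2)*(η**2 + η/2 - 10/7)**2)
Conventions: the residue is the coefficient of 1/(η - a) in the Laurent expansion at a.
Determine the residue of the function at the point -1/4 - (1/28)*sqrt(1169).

The residue is 49/605 - (27097/16872845)*sqrt(1169).

The factor η**2 + η/2 - 10/7 splits as (η - a)(η - a') with a = -1/4 - (1/28)*sqrt(1169), a' = -1/4 + (1/28)*sqrt(1169). At the order-2 pole a set g(η) = (η - a)^2*f(η) = [-2/(5*(η - 3/2))] / (η - a')^2.
Order-2 pole: residue = g'(a); g'(-1/4 - (1/28)*sqrt(1169)) = 49/605 - (27097/16872845)*sqrt(1169), so the residue is 49/605 - (27097/16872845)*sqrt(1169).


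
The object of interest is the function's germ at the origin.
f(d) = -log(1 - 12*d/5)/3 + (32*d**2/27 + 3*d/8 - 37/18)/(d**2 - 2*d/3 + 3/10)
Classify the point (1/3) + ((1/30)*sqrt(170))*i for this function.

The denominator factor d**2 - 2*d/3 + 3/10 vanishes at (1/3) + ((1/30)*sqrt(170))*i and appears to the power 1; the numerator there equals (-19661/9720) + ((151/3888)*sqrt(170))*i, nonzero, and no other factor vanishes.
The branch terms are analytic at this point.
Hence a pole whose order is the multiplicity, 1.

The point is a pole of order 1.


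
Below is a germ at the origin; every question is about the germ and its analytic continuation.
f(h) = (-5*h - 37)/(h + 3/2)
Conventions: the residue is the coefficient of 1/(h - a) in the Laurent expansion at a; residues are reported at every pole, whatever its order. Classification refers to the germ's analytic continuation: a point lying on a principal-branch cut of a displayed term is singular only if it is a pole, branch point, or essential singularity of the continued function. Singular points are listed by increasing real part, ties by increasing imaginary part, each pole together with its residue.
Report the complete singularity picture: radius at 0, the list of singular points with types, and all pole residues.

Denominator factor (h + 3/2): pole of order 1 at -3/2, modulus 3/2.
The radius of convergence is the smallest modulus among the singular points: 3/2.
At the order-1 pole -3/2 set g(h) = (h - (-3/2))*f(h) = -5*h - 37.
Simple pole: residue = g(a) at a = -3/2, which is -59/2.

Radius of convergence at 0: 3/2.
At -3/2: a pole of order 1; residue -59/2.


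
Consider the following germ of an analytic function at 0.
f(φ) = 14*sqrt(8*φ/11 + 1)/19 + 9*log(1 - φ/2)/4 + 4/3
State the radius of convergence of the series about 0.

Branch term (9/4)*log(1 - φ/(2)): its argument vanishes at φ = 2, a logarithmic branch point, modulus 2.
Branch term (14/19)*sqrt(1 - φ/(-11/8)): its argument vanishes at φ = -11/8, a square-root branch point, modulus 11/8.
The radius of convergence is the smallest modulus among the singular points: 11/8.

The radius of convergence is 11/8.


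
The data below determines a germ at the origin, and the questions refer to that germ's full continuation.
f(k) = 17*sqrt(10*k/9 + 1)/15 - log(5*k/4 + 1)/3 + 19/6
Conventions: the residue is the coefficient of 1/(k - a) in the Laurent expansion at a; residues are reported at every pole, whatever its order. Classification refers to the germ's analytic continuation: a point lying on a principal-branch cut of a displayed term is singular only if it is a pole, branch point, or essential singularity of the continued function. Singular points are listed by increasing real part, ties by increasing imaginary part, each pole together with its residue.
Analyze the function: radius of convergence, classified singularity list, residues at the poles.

Radius of convergence at 0: 4/5.
At -9/10: an algebraic (square-root) branch point.
At -4/5: a logarithmic branch point.

Branch term (-1/3)*log(1 - k/(-4/5)): its argument vanishes at k = -4/5, a logarithmic branch point, modulus 4/5.
Branch term (17/15)*sqrt(1 - k/(-9/10)): its argument vanishes at k = -9/10, a square-root branch point, modulus 9/10.
The radius of convergence is the smallest modulus among the singular points: 4/5.
List the singular points by increasing real part (a conjugate pair: the negative imaginary part first).


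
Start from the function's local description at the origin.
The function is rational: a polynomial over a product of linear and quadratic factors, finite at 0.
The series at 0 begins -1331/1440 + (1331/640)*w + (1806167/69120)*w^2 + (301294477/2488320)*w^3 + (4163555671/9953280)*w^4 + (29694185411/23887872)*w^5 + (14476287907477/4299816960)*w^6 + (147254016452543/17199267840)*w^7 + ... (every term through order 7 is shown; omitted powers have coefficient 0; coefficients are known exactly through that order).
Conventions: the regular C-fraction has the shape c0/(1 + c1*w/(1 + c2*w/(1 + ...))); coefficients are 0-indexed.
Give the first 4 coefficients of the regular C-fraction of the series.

The regular C-fraction coefficients are [-1331/1440, 9/4, -400/27, 290587/43200].

Taylor coefficients (read off): a_0 = -1331/1440, a_1 = 1331/640, a_2 = 1806167/69120, a_3 = 301294477/2488320.
c0 = a_0 = -1331/1440. Peel one level at a time: if S = 1 + c*w/S' with S'(0) = 1, then c is the w-coefficient of S and S' = c*w/(S - 1).
S_1 = c0/f = 1 + (9/4)*w + (100/3)*w^2 + ...; c1 = 9/4.
S_2 = c1*w/(S_1 - 1) = 1 + (-400/27)*w + (290587/2916)*w^2 + ...; c2 = -400/27.
S_3 = c2*w/(S_2 - 1) = 1 + (290587/43200)*w + ...; c3 = 290587/43200.


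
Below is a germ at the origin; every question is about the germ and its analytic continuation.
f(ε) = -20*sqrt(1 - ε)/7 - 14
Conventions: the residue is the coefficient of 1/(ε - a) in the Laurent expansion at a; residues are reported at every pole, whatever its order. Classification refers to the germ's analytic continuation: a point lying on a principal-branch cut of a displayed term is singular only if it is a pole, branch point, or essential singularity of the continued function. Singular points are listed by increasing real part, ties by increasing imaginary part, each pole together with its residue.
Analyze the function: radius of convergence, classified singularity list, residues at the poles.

Radius of convergence at 0: 1.
At 1: an algebraic (square-root) branch point.

Branch term (-20/7)*sqrt(1 - ε/(1)): its argument vanishes at ε = 1, a square-root branch point, modulus 1.
The radius of convergence is the smallest modulus among the singular points: 1.


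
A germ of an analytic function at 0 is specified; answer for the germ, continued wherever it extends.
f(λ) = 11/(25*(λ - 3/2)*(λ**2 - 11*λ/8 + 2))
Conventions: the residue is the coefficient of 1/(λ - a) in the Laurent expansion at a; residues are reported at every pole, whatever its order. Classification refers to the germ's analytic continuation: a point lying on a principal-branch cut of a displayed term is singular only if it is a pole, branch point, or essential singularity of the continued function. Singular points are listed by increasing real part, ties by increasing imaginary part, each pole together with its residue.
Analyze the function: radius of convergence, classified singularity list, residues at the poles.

Denominator factor (λ - 3/2): pole of order 1 at 3/2, modulus 3/2.
Denominator factor (λ**2 - 11*λ/8 + 2): discriminant -391/64, complex-conjugate roots (11/16) + ((1/16)*sqrt(391))*i and (11/16) - ((1/16)*sqrt(391))*i; poles of order 1, moduli sqrt(2) and sqrt(2).
The radius of convergence is the smallest modulus among the singular points: sqrt(2).
The factor λ**2 - 11*λ/8 + 2 splits as (λ - a)(λ - a') with a = (11/16) - ((1/16)*sqrt(391))*i, a' = (11/16) + ((1/16)*sqrt(391))*i. At the order-1 pole a set g(λ) = (λ - a)*f(λ) = [11/(25*(λ - 3/2))] / (λ - a').
Simple pole: residue = g(a) at a = (11/16) - ((1/16)*sqrt(391))*i, which is (-88/875) - ((1144/342125)*sqrt(391))*i.
The factor λ**2 - 11*λ/8 + 2 splits as (λ - a)(λ - a') with a = (11/16) + ((1/16)*sqrt(391))*i, a' = (11/16) - ((1/16)*sqrt(391))*i. At the order-1 pole a set g(λ) = (λ - a)*f(λ) = [11/(25*(λ - 3/2))] / (λ - a').
Simple pole: residue = g(a) at a = (11/16) + ((1/16)*sqrt(391))*i, which is (-88/875) + ((1144/342125)*sqrt(391))*i.
At the order-1 pole 3/2 set g(λ) = (λ - (3/2))*f(λ) = 11/(25*(λ**2 - 11*λ/8 + 2)).
Simple pole: residue = g(a) at a = 3/2, which is 176/875.
List the singular points by increasing real part (a conjugate pair: the negative imaginary part first).

Radius of convergence at 0: sqrt(2).
At (11/16) - ((1/16)*sqrt(391))*i: a pole of order 1; residue (-88/875) - ((1144/342125)*sqrt(391))*i.
At (11/16) + ((1/16)*sqrt(391))*i: a pole of order 1; residue (-88/875) + ((1144/342125)*sqrt(391))*i.
At 3/2: a pole of order 1; residue 176/875.


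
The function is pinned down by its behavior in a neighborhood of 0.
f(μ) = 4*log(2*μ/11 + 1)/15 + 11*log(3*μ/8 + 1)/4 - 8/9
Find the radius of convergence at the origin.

The radius of convergence is 8/3.

Branch term (4/15)*log(1 - μ/(-11/2)): its argument vanishes at μ = -11/2, a logarithmic branch point, modulus 11/2.
Branch term (11/4)*log(1 - μ/(-8/3)): its argument vanishes at μ = -8/3, a logarithmic branch point, modulus 8/3.
The radius of convergence is the smallest modulus among the singular points: 8/3.


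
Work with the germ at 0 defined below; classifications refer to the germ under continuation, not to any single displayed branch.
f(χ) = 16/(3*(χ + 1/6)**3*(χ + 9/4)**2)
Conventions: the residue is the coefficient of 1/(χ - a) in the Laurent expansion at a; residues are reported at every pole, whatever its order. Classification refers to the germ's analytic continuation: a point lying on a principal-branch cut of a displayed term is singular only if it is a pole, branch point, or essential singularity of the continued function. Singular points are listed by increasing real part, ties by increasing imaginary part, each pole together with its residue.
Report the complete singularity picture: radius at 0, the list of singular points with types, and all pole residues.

Denominator factor (χ + 9/4)^2: pole of order 2 at -9/4, modulus 9/4.
Denominator factor (χ + 1/6)^3: pole of order 3 at -1/6, modulus 1/6.
The radius of convergence is the smallest modulus among the singular points: 1/6.
At the order-2 pole -9/4 set g(χ) = (χ - (-9/4))^2*f(χ) = 16/(3*(χ + 1/6)**3).
Order-2 pole: residue = g'(a); g'(-9/4) = -331776/390625, so the residue is -331776/390625.
At the order-3 pole -1/6 set g(χ) = (χ - (-1/6))^3*f(χ) = 16/(3*(χ + 9/4)**2).
Order-3 pole: residue = g''(a)/2; g''(-1/6) = 663552/390625, so the residue is 331776/390625.
List the singular points by increasing real part (a conjugate pair: the negative imaginary part first).

Radius of convergence at 0: 1/6.
At -9/4: a pole of order 2; residue -331776/390625.
At -1/6: a pole of order 3; residue 331776/390625.


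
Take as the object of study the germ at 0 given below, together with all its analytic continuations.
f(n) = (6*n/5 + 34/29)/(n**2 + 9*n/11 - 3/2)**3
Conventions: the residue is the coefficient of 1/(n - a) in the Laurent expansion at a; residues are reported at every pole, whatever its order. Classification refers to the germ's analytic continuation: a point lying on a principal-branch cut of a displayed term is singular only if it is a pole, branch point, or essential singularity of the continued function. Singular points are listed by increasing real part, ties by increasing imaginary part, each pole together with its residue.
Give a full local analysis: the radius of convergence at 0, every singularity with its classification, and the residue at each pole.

Radius of convergence at 0: -9/22 + (1/22)*sqrt(807).
At -9/22 - (1/22)*sqrt(807): a pole of order 3; residue -(31829534/25401967245)*sqrt(807).
At -9/22 + (1/22)*sqrt(807): a pole of order 3; residue (31829534/25401967245)*sqrt(807).

Denominator factor (n**2 + 9*n/11 - 3/2)^3: discriminant 807/121, real irrational roots -9/22 + (1/22)*sqrt(807) and -9/22 - (1/22)*sqrt(807); poles of order 3, moduli -9/22 + (1/22)*sqrt(807) and 9/22 + (1/22)*sqrt(807).
The radius of convergence is the smallest modulus among the singular points: -9/22 + (1/22)*sqrt(807).
The factor n**2 + 9*n/11 - 3/2 splits as (n - a)(n - a') with a = -9/22 - (1/22)*sqrt(807), a' = -9/22 + (1/22)*sqrt(807). At the order-3 pole a set g(n) = (n - a)^3*f(n) = [6*n/5 + 34/29] / (n - a')^3.
Order-3 pole: residue = g''(a)/2; g''(-9/22 - (1/22)*sqrt(807)) = -(63659068/25401967245)*sqrt(807), so the residue is -(31829534/25401967245)*sqrt(807).
The factor n**2 + 9*n/11 - 3/2 splits as (n - a)(n - a') with a = -9/22 + (1/22)*sqrt(807), a' = -9/22 - (1/22)*sqrt(807). At the order-3 pole a set g(n) = (n - a)^3*f(n) = [6*n/5 + 34/29] / (n - a')^3.
Order-3 pole: residue = g''(a)/2; g''(-9/22 + (1/22)*sqrt(807)) = (63659068/25401967245)*sqrt(807), so the residue is (31829534/25401967245)*sqrt(807).
List the singular points by increasing real part (a conjugate pair: the negative imaginary part first).


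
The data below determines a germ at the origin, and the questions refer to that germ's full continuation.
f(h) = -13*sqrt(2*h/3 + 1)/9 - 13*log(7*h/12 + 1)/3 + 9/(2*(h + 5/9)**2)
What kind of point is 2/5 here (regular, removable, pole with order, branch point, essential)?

The point is a regular point.

Denominator factors: h + 5/9 = 43/45 at h = 2/5 — none vanishes.
Branch term sqrt(1 - h/(-3/2)): argument at 2/5 is 19/15, nonzero, so 2/5 is not its branch point (a point on a principal cut is still regular for the continued germ).
Branch term log(1 - h/(-12/7)): argument at 2/5 is 37/30, nonzero, so 2/5 is not its branch point (a point on a principal cut is still regular for the continued germ).
So the germ continues analytically to 2/5.


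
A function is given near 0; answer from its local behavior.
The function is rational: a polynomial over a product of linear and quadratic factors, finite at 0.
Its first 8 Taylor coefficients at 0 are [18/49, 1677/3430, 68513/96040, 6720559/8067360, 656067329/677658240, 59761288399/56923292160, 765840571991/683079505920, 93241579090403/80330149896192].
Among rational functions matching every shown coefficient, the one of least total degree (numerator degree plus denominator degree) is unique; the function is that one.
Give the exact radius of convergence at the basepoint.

No rational of total degree below 5 reproduces all 8 coefficients; solving the [1/4] Pade equations on them gives f(β) = (23*β/35 - 1)/((β - 7/6)**3*(β + 12/7)), whose expansion matches every shown term.
Denominator factor (β - 7/6)^3: pole of order 3 at 7/6, modulus 7/6.
Denominator factor (β + 12/7): pole of order 1 at -12/7, modulus 12/7.
The radius of convergence is the smallest modulus among the singular points: 7/6.

The radius of convergence is 7/6.


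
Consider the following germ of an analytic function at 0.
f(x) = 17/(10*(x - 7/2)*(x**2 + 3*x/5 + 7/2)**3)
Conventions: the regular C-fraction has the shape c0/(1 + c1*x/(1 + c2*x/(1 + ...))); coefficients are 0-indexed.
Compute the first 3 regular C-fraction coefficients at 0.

Taylor coefficients (expand at 0): a_0 = -136/12005, a_1 = 1088/420175, a_2 = 124304/14706125.
c0 = a_0 = -136/12005. Peel one level at a time: if S = 1 + c*x/S' with S'(0) = 1, then c is the x-coefficient of S and S' = c*x/(S - 1).
S_1 = c0/f = 1 + (8/35)*x + (978/1225)*x^2 + ...; c1 = 8/35.
S_2 = c1*x/(S_1 - 1) = 1 + (-489/140)*x + ...; c2 = -489/140.

The regular C-fraction coefficients are [-136/12005, 8/35, -489/140].


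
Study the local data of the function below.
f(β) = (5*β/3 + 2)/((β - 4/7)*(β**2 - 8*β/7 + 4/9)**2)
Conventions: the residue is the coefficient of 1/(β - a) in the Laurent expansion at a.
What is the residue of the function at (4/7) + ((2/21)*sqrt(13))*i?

The residue is (-287091/2704) - ((15435/5408)*sqrt(13))*i.

The factor β**2 - 8*β/7 + 4/9 splits as (β - a)(β - a') with a = (4/7) + ((2/21)*sqrt(13))*i, a' = (4/7) - ((2/21)*sqrt(13))*i. At the order-2 pole a set g(β) = (β - a)^2*f(β) = [(5*β/3 + 2)/(β - 4/7)] / (β - a')^2.
Order-2 pole: residue = g'(a); g'((4/7) + ((2/21)*sqrt(13))*i) = (-287091/2704) - ((15435/5408)*sqrt(13))*i, so the residue is (-287091/2704) - ((15435/5408)*sqrt(13))*i.


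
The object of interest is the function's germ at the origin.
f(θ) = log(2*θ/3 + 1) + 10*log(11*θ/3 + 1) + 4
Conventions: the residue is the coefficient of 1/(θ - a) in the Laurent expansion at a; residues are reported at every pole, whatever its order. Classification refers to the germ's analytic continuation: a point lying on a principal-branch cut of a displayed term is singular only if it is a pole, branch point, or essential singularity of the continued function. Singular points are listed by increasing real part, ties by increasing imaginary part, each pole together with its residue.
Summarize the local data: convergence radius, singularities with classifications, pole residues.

Radius of convergence at 0: 3/11.
At -3/2: a logarithmic branch point.
At -3/11: a logarithmic branch point.

Branch term (10)*log(1 - θ/(-3/11)): its argument vanishes at θ = -3/11, a logarithmic branch point, modulus 3/11.
Branch term (1)*log(1 - θ/(-3/2)): its argument vanishes at θ = -3/2, a logarithmic branch point, modulus 3/2.
The radius of convergence is the smallest modulus among the singular points: 3/11.
List the singular points by increasing real part (a conjugate pair: the negative imaginary part first).


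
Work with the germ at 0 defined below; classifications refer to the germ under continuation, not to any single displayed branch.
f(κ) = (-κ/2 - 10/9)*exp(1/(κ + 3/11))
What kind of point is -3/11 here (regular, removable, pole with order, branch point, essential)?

The exponent 1/(κ - (-3/11)) has a pole at -3/11, so exp(1/(κ - (-3/11))) takes every nonzero value near it: an essential singularity (not a pole of any order).

The point is an essential singularity.


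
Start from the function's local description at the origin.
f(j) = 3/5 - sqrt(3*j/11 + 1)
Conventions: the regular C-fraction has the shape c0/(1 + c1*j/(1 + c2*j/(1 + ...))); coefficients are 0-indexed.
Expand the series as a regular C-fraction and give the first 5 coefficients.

Taylor coefficients (expand at 0): a_0 = -2/5, a_1 = -3/22, a_2 = 9/968, a_3 = -27/21296, a_4 = 405/1874048.
c0 = a_0 = -2/5. Peel one level at a time: if S = 1 + c*j/S' with S'(0) = 1, then c is the j-coefficient of S and S' = c*j/(S - 1).
S_1 = c0/f = 1 + (-15/44)*j + (135/968)*j^2 + ...; c1 = -15/44.
S_2 = c1*j/(S_1 - 1) = 1 + (9/22)*j + (-9/1936)*j^2 + ...; c2 = 9/22.
S_3 = c2*j/(S_2 - 1) = 1 + (1/88)*j + (-1/704)*j^2 + ...; c3 = 1/88.
S_4 = c3*j/(S_3 - 1) = 1 + (1/8)*j + ...; c4 = 1/8.

The regular C-fraction coefficients are [-2/5, -15/44, 9/22, 1/88, 1/8].


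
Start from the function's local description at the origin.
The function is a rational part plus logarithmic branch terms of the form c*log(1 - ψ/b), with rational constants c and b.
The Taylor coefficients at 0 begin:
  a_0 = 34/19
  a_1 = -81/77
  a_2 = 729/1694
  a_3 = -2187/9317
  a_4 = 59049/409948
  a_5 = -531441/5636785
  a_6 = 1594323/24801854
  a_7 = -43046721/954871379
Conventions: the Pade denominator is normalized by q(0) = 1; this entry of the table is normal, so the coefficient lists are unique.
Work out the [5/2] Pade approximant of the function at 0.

The Pade approximant has numerator coefficients [34/19, 1521/1463, -51543/225302, -4374/65219, 19683/2869636, -59049/78914990]; denominator coefficients [1, 90/77, 270/847].

Taylor coefficients needed (read off): a_0 = 34/19, a_1 = -81/77, a_2 = 729/1694, a_3 = -2187/9317, a_4 = 59049/409948, a_5 = -531441/5636785, a_6 = 1594323/24801854, a_7 = -43046721/954871379.
Write the denominator as Q(ψ) = 1 + q1*ψ + q2*ψ^2. Requiring Q*f - P = O(ψ^8) with deg P <= 5 kills the coefficients of ψ^6..ψ^7 in Q*f:
  ψ^6: a_6 + q1*a_5 + q2*a_4 = 0, i.e. 1594323/24801854 + (-531441/5636785)*q1 + (59049/409948)*q2 = 0.
  ψ^7: a_7 + q1*a_6 + q2*a_5 = 0, i.e. -43046721/954871379 + (1594323/24801854)*q1 + (-531441/5636785)*q2 = 0.
Solving this linear system: q1 = 90/77, q2 = 270/847.
The numerator is Q*f truncated at degree 5: P0 = a_0 = 34/19; P1 = a_1 + q1*a_0 = 1521/1463; P2 = a_2 + q1*a_1 + q2*a_0 = -51543/225302; P3 = a_3 + q1*a_2 + q2*a_1 = -4374/65219; P4 = a_4 + q1*a_3 + q2*a_2 = 19683/2869636; P5 = a_5 + q1*a_4 + q2*a_3 = -59049/78914990.


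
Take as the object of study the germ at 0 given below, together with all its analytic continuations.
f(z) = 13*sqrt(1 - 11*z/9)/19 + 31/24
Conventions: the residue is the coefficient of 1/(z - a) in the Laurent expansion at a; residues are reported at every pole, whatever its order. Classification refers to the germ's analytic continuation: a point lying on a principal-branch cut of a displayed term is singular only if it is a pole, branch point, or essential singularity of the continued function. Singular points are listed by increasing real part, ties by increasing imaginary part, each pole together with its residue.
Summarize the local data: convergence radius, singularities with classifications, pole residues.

Branch term (13/19)*sqrt(1 - z/(9/11)): its argument vanishes at z = 9/11, a square-root branch point, modulus 9/11.
The radius of convergence is the smallest modulus among the singular points: 9/11.

Radius of convergence at 0: 9/11.
At 9/11: an algebraic (square-root) branch point.


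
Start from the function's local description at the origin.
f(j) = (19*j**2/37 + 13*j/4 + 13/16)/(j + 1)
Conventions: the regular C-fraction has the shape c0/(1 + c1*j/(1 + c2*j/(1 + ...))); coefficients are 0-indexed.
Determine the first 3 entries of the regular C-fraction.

Taylor coefficients (expand at 0): a_0 = 13/16, a_1 = 39/16, a_2 = -1139/592.
c0 = a_0 = 13/16. Peel one level at a time: if S = 1 + c*j/S' with S'(0) = 1, then c is the j-coefficient of S and S' = c*j/(S - 1).
S_1 = c0/f = 1 + (-3)*j + (5468/481)*j^2 + ...; c1 = -3.
S_2 = c1*j/(S_1 - 1) = 1 + (5468/1443)*j + ...; c2 = 5468/1443.

The regular C-fraction coefficients are [13/16, -3, 5468/1443].


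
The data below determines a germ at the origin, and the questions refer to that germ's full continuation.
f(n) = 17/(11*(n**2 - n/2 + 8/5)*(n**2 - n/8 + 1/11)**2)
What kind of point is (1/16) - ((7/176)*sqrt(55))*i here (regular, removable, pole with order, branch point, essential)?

The point is a pole of order 2.

The denominator factor n**2 - n/8 + 1/11 vanishes at (1/16) - ((7/176)*sqrt(55))*i and appears to the power 2; the numerator there equals 17/11, nonzero, and no other factor vanishes.
Hence a pole whose order is the multiplicity, 2.


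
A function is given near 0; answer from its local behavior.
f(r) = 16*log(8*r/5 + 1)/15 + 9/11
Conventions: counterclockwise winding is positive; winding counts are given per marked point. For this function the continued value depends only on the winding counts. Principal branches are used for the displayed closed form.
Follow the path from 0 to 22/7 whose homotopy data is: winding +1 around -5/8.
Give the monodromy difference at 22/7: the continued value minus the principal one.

The rational part is single-valued and drops out of the difference; each branch term changes only by its own monodromy.
(16/15)*log(1 - r/(-5/8)): each positive loop around -5/8 adds 2*pi*i to the log, so winding +1 contributes (16/15)*(1)*2*pi*i = (32/15)*pi*i.
Summing the contributions at r = 22/7 gives (32/15)*pi*i.

Continued minus principal equals (32/15)*pi*i.


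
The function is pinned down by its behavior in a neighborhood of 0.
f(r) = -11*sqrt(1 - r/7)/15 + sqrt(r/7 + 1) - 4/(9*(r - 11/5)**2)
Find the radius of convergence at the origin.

Denominator factor (r - 11/5)^2: pole of order 2 at 11/5, modulus 11/5.
Branch term (1)*sqrt(1 - r/(-7)): its argument vanishes at r = -7, a square-root branch point, modulus 7.
Branch term (-11/15)*sqrt(1 - r/(7)): its argument vanishes at r = 7, a square-root branch point, modulus 7.
The radius of convergence is the smallest modulus among the singular points: 11/5.

The radius of convergence is 11/5.


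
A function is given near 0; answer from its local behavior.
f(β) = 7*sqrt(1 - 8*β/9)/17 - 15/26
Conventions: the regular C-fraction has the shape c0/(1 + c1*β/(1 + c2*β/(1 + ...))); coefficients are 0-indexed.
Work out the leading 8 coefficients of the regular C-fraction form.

The regular C-fraction coefficients are [-73/442, -728/657, 194/219, 146/2619, -1310/2619, -194/1965, -2038/5895, -1310/9171].

Taylor coefficients (expand at 0): a_0 = -73/442, a_1 = -28/153, a_2 = -56/1377, a_3 = -224/12393, a_4 = -1120/111537, a_5 = -6272/1003833, a_6 = -12544/3011499, a_7 = -78848/27103491.
c0 = a_0 = -73/442. Peel one level at a time: if S = 1 + c*β/S' with S'(0) = 1, then c is the β-coefficient of S and S' = c*β/(S - 1).
S_1 = c0/f = 1 + (-728/657)*β + (141232/143883)*β^2 + ...; c1 = -728/657.
S_2 = c1*β/(S_1 - 1) = 1 + (194/219)*β + (-4/81)*β^2 + ...; c2 = 194/219.
S_3 = c2*β/(S_2 - 1) = 1 + (146/2619)*β + (191260/6859161)*β^2 + ...; c3 = 146/2619.
S_4 = c3*β/(S_3 - 1) = 1 + (-1310/2619)*β + (-4/81)*β^2 + ...; c4 = -1310/2619.
S_5 = c4*β/(S_4 - 1) = 1 + (-194/1965)*β + (-395372/11583675)*β^2 + ...; c5 = -194/1965.
S_6 = c5*β/(S_5 - 1) = 1 + (-2038/5895)*β + (-4/81)*β^2 + ...; c6 = -2038/5895.
S_7 = c6*β/(S_6 - 1) = 1 + (-1310/9171)*β + ...; c7 = -1310/9171.


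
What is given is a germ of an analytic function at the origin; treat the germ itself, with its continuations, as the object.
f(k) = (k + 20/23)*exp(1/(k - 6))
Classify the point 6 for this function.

The exponent 1/(k - (6)) has a pole at 6, so exp(1/(k - (6))) takes every nonzero value near it: an essential singularity (not a pole of any order).

The point is an essential singularity.


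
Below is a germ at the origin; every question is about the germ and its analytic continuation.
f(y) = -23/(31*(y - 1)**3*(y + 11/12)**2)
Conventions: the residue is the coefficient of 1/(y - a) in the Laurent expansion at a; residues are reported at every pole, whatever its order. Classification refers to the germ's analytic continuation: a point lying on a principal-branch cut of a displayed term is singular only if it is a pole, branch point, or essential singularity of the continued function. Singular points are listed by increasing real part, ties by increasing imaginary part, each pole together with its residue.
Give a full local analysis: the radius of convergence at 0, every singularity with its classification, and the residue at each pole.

Radius of convergence at 0: 11/12.
At -11/12: a pole of order 2; residue 62208/377177.
At 1: a pole of order 3; residue -62208/377177.

Denominator factor (y + 11/12)^2: pole of order 2 at -11/12, modulus 11/12.
Denominator factor (y - 1)^3: pole of order 3 at 1, modulus 1.
The radius of convergence is the smallest modulus among the singular points: 11/12.
At the order-2 pole -11/12 set g(y) = (y - (-11/12))^2*f(y) = -23/(31*(y - 1)**3).
Order-2 pole: residue = g'(a); g'(-11/12) = 62208/377177, so the residue is 62208/377177.
At the order-3 pole 1 set g(y) = (y - (1))^3*f(y) = -23/(31*(y + 11/12)**2).
Order-3 pole: residue = g''(a)/2; g''(1) = -124416/377177, so the residue is -62208/377177.
List the singular points by increasing real part (a conjugate pair: the negative imaginary part first).


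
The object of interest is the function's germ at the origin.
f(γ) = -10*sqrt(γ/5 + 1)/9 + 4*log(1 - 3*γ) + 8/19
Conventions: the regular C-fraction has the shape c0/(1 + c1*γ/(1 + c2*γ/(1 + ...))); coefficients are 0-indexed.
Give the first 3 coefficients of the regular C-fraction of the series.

Taylor coefficients (expand at 0): a_0 = -118/171, a_1 = -109/9, a_2 = -3239/180.
c0 = a_0 = -118/171. Peel one level at a time: if S = 1 + c*γ/S' with S'(0) = 1, then c is the γ-coefficient of S and S' = c*γ/(S - 1).
S_1 = c0/f = 1 + (-2071/118)*γ + (39259491/139240)*γ^2 + ...; c1 = -2071/118.
S_2 = c1*γ/(S_1 - 1) = 1 + (2066289/128620)*γ + ...; c2 = 2066289/128620.

The regular C-fraction coefficients are [-118/171, -2071/118, 2066289/128620].


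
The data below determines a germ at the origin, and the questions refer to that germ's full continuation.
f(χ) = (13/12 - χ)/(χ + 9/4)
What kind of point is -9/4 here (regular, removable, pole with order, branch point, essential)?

The point is a pole of order 1.

The denominator factor χ + 9/4 vanishes at -9/4 and appears to the power 1; the numerator there equals 10/3, nonzero, and no other factor vanishes.
Hence a pole whose order is the multiplicity, 1.


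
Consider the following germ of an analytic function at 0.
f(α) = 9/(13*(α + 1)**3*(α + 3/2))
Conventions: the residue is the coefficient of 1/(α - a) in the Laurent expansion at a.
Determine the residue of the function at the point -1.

The residue is 72/13.

At the order-3 pole -1 set g(α) = (α - (-1))^3*f(α) = 9/(13*(α + 3/2)).
Order-3 pole: residue = g''(a)/2; g''(-1) = 144/13, so the residue is 72/13.


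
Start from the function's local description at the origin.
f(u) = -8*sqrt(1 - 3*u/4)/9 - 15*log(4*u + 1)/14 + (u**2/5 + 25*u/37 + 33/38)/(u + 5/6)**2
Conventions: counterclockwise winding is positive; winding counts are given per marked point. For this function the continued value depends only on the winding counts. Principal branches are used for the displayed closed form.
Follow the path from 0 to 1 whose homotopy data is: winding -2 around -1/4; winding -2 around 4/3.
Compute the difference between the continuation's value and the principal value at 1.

The rational part is single-valued and drops out of the difference; each branch term changes only by its own monodromy.
(-15/14)*log(1 - u/(-1/4)): each positive loop around -1/4 adds 2*pi*i to the log, so winding -2 contributes (-15/14)*(-2)*2*pi*i = (30/7)*pi*i.
(-8/9)*sqrt(1 - u/(4/3)): winding -2 is even, the square root returns to the same sheet, contribution 0.
Summing the contributions at u = 1 gives (30/7)*pi*i.

Continued minus principal equals (30/7)*pi*i.


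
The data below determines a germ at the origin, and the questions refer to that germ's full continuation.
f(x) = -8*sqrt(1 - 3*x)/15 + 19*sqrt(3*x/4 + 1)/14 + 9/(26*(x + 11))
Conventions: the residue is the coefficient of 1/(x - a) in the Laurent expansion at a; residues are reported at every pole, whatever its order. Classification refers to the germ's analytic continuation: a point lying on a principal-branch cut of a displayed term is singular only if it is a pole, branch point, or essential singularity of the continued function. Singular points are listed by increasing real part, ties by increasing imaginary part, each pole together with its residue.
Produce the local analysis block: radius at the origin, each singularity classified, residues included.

Denominator factor (x + 11): pole of order 1 at -11, modulus 11.
Branch term (-8/15)*sqrt(1 - x/(1/3)): its argument vanishes at x = 1/3, a square-root branch point, modulus 1/3.
Branch term (19/14)*sqrt(1 - x/(-4/3)): its argument vanishes at x = -4/3, a square-root branch point, modulus 4/3.
The radius of convergence is the smallest modulus among the singular points: 1/3.
The branch terms are analytic at -11 and contribute nothing to the residue; only the rational part matters.
At the order-1 pole -11 set g(x) = (x - (-11))*(rational part) = 9/26.
Simple pole: residue = g(a) at a = -11, which is 9/26.
List the singular points by increasing real part (a conjugate pair: the negative imaginary part first).

Radius of convergence at 0: 1/3.
At -11: a pole of order 1; residue 9/26.
At -4/3: an algebraic (square-root) branch point.
At 1/3: an algebraic (square-root) branch point.


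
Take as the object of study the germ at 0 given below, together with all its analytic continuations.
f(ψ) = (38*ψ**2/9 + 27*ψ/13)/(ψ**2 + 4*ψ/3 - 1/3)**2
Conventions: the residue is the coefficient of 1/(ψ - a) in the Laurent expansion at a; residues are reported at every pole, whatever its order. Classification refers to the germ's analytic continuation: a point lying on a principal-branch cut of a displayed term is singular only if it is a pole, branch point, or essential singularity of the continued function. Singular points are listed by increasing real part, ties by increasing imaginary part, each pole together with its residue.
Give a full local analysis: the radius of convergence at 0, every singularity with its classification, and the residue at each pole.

Denominator factor (ψ**2 + 4*ψ/3 - 1/3)^2: discriminant 28/9, real irrational roots -2/3 + (1/3)*sqrt(7) and -2/3 - (1/3)*sqrt(7); poles of order 2, moduli -2/3 + (1/3)*sqrt(7) and 2/3 + (1/3)*sqrt(7).
The radius of convergence is the smallest modulus among the singular points: -2/3 + (1/3)*sqrt(7).
The factor ψ**2 + 4*ψ/3 - 1/3 splits as (ψ - a)(ψ - a') with a = -2/3 - (1/3)*sqrt(7), a' = -2/3 + (1/3)*sqrt(7). At the order-2 pole a set g(ψ) = (ψ - a)^2*f(ψ) = [38*ψ**2/9 + 27*ψ/13] / (ψ - a')^2.
Order-2 pole: residue = g'(a); g'(-2/3 - (1/3)*sqrt(7)) = -(5/13)*sqrt(7), so the residue is -(5/13)*sqrt(7).
The factor ψ**2 + 4*ψ/3 - 1/3 splits as (ψ - a)(ψ - a') with a = -2/3 + (1/3)*sqrt(7), a' = -2/3 - (1/3)*sqrt(7). At the order-2 pole a set g(ψ) = (ψ - a)^2*f(ψ) = [38*ψ**2/9 + 27*ψ/13] / (ψ - a')^2.
Order-2 pole: residue = g'(a); g'(-2/3 + (1/3)*sqrt(7)) = (5/13)*sqrt(7), so the residue is (5/13)*sqrt(7).
List the singular points by increasing real part (a conjugate pair: the negative imaginary part first).

Radius of convergence at 0: -2/3 + (1/3)*sqrt(7).
At -2/3 - (1/3)*sqrt(7): a pole of order 2; residue -(5/13)*sqrt(7).
At -2/3 + (1/3)*sqrt(7): a pole of order 2; residue (5/13)*sqrt(7).


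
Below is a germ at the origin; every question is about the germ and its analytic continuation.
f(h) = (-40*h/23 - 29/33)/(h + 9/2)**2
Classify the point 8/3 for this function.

Denominator factors: h + 9/2 = 43/6 at h = 8/3 — none vanishes.
So the germ continues analytically to 8/3.

The point is a regular point.


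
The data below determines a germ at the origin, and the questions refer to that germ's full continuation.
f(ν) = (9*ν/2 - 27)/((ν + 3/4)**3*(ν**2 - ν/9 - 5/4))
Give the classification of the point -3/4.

The point is a pole of order 3.

The denominator factor ν + 3/4 vanishes at -3/4 and appears to the power 3; the numerator there equals -243/8, nonzero, and no other factor vanishes.
Hence a pole whose order is the multiplicity, 3.


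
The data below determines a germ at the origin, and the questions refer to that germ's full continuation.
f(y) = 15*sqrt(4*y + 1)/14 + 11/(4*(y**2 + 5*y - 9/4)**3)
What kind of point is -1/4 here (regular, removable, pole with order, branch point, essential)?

The point is an algebraic (square-root) branch point.

The term (15/14)*sqrt(1 - y/(-1/4)) has argument 1 - -1/4/(-1/4) = 0 at -1/4: a square-root (algebraic, two-sheeted) branch point; the remaining terms are analytic or single-valued there.


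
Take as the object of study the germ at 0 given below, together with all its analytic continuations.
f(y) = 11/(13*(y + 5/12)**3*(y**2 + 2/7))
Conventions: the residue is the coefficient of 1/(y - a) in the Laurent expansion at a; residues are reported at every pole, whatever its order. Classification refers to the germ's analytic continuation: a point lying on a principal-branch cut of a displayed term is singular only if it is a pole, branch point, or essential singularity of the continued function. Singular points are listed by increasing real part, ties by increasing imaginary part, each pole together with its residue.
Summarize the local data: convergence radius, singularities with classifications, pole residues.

Denominator factor (y + 5/12)^3: pole of order 3 at -5/12, modulus 5/12.
Denominator factor (y**2 + 2/7): discriminant -8/7, complex-conjugate roots ((1/7)*sqrt(14))*i and -((1/7)*sqrt(14))*i; poles of order 1, moduli (1/7)*sqrt(14) and (1/7)*sqrt(14).
The radius of convergence is the smallest modulus among the singular points: 5/12.
At the order-3 pole -5/12 set g(y) = (y - (-5/12))^3*f(y) = 11/(13*(y**2 + 2/7)).
Order-3 pole: residue = g''(a)/2; g''(-5/12) = 5297757696/1290287011, so the residue is 2648878848/1290287011.
The factor y**2 + 2/7 splits as (y - a)(y - a') with a = -((1/7)*sqrt(14))*i, a' = ((1/7)*sqrt(14))*i. At the order-1 pole a set g(y) = (y - a)*f(y) = [11/(13*(y + 5/12)**3)] / (y - a').
Simple pole: residue = g(a) at a = -((1/7)*sqrt(14))*i, which is (-1324439424/1290287011) - ((61704720/99252847)*sqrt(14))*i.
The factor y**2 + 2/7 splits as (y - a)(y - a') with a = ((1/7)*sqrt(14))*i, a' = -((1/7)*sqrt(14))*i. At the order-1 pole a set g(y) = (y - a)*f(y) = [11/(13*(y + 5/12)**3)] / (y - a').
Simple pole: residue = g(a) at a = ((1/7)*sqrt(14))*i, which is (-1324439424/1290287011) + ((61704720/99252847)*sqrt(14))*i.
List the singular points by increasing real part (a conjugate pair: the negative imaginary part first).

Radius of convergence at 0: 5/12.
At -5/12: a pole of order 3; residue 2648878848/1290287011.
At -((1/7)*sqrt(14))*i: a pole of order 1; residue (-1324439424/1290287011) - ((61704720/99252847)*sqrt(14))*i.
At ((1/7)*sqrt(14))*i: a pole of order 1; residue (-1324439424/1290287011) + ((61704720/99252847)*sqrt(14))*i.
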